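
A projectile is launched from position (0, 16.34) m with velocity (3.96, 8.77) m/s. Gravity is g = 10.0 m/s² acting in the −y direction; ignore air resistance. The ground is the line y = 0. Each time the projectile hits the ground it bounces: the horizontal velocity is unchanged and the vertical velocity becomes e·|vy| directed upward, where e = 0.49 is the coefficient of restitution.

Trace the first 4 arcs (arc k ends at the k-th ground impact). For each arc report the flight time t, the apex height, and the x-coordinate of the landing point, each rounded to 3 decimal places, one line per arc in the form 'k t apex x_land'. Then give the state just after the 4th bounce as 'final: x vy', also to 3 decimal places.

1 2.886 20.186 11.430
2 1.969 4.847 19.227
3 0.965 1.164 23.048
4 0.473 0.279 24.920
final: 24.920 1.158

Arc 1: start y=16.340, vy=8.770 → t=2.886, apex=20.186, x_land=11.430, impact vy=-20.093
  bounce: vy ← 0.49·20.093 = 9.845
Arc 2: start y=0.000, vy=9.845 → t=1.969, apex=4.847, x_land=19.227, impact vy=-9.845
  bounce: vy ← 0.49·9.845 = 4.824
Arc 3: start y=0.000, vy=4.824 → t=0.965, apex=1.164, x_land=23.048, impact vy=-4.824
  bounce: vy ← 0.49·4.824 = 2.364
Arc 4: start y=0.000, vy=2.364 → t=0.473, apex=0.279, x_land=24.920, impact vy=-2.364
  bounce: vy ← 0.49·2.364 = 1.158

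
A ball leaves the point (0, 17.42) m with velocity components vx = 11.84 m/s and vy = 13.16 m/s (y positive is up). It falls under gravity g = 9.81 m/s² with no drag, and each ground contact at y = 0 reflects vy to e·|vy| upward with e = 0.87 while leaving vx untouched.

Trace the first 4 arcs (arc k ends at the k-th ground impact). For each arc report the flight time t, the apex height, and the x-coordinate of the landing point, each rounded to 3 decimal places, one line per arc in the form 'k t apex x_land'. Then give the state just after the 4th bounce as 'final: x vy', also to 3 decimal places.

1 3.655 26.247 43.272
2 4.025 19.866 90.928
3 3.502 15.037 132.389
4 3.047 11.381 168.461
final: 168.461 13.001

Arc 1: start y=17.420, vy=13.160 → t=3.655, apex=26.247, x_land=43.272, impact vy=-22.693
  bounce: vy ← 0.87·22.693 = 19.743
Arc 2: start y=0.000, vy=19.743 → t=4.025, apex=19.866, x_land=90.928, impact vy=-19.743
  bounce: vy ← 0.87·19.743 = 17.176
Arc 3: start y=0.000, vy=17.176 → t=3.502, apex=15.037, x_land=132.389, impact vy=-17.176
  bounce: vy ← 0.87·17.176 = 14.943
Arc 4: start y=0.000, vy=14.943 → t=3.047, apex=11.381, x_land=168.461, impact vy=-14.943
  bounce: vy ← 0.87·14.943 = 13.001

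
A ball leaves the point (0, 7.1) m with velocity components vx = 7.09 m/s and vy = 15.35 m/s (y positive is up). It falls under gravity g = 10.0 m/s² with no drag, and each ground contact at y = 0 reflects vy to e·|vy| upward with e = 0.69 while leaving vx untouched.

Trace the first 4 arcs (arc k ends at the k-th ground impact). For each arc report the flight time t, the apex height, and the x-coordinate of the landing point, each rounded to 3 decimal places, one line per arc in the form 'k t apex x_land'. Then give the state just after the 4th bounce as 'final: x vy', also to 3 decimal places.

Arc 1: start y=7.100, vy=15.350 → t=3.478, apex=18.881, x_land=24.661, impact vy=-19.433
  bounce: vy ← 0.69·19.433 = 13.408
Arc 2: start y=0.000, vy=13.408 → t=2.682, apex=8.989, x_land=43.674, impact vy=-13.408
  bounce: vy ← 0.69·13.408 = 9.252
Arc 3: start y=0.000, vy=9.252 → t=1.850, apex=4.280, x_land=56.793, impact vy=-9.252
  bounce: vy ← 0.69·9.252 = 6.384
Arc 4: start y=0.000, vy=6.384 → t=1.277, apex=2.038, x_land=65.845, impact vy=-6.384
  bounce: vy ← 0.69·6.384 = 4.405

1 3.478 18.881 24.661
2 2.682 8.989 43.674
3 1.850 4.280 56.793
4 1.277 2.038 65.845
final: 65.845 4.405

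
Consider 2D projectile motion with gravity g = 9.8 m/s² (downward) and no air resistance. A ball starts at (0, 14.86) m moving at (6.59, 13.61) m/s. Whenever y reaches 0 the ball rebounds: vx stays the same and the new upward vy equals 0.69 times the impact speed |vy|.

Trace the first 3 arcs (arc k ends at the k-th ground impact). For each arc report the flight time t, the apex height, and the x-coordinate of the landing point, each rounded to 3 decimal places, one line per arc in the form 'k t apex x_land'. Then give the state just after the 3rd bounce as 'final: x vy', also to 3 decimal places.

Arc 1: start y=14.860, vy=13.610 → t=3.616, apex=24.311, x_land=23.831, impact vy=-21.829
  bounce: vy ← 0.69·21.829 = 15.062
Arc 2: start y=0.000, vy=15.062 → t=3.074, apex=11.574, x_land=44.087, impact vy=-15.062
  bounce: vy ← 0.69·15.062 = 10.393
Arc 3: start y=0.000, vy=10.393 → t=2.121, apex=5.511, x_land=58.064, impact vy=-10.393
  bounce: vy ← 0.69·10.393 = 7.171

1 3.616 24.311 23.831
2 3.074 11.574 44.087
3 2.121 5.511 58.064
final: 58.064 7.171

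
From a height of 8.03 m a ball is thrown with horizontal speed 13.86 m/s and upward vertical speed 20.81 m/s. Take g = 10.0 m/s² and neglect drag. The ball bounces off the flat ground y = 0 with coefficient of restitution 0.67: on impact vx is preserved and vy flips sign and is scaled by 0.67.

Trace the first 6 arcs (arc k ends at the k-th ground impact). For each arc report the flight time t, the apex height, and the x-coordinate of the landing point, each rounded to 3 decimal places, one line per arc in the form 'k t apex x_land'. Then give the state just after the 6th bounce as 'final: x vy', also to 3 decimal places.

Arc 1: start y=8.030, vy=20.810 → t=4.518, apex=29.683, x_land=62.613, impact vy=-24.365
  bounce: vy ← 0.67·24.365 = 16.325
Arc 2: start y=0.000, vy=16.325 → t=3.265, apex=13.325, x_land=107.864, impact vy=-16.325
  bounce: vy ← 0.67·16.325 = 10.937
Arc 3: start y=0.000, vy=10.937 → t=2.187, apex=5.981, x_land=138.183, impact vy=-10.937
  bounce: vy ← 0.67·10.937 = 7.328
Arc 4: start y=0.000, vy=7.328 → t=1.466, apex=2.685, x_land=158.497, impact vy=-7.328
  bounce: vy ← 0.67·7.328 = 4.910
Arc 5: start y=0.000, vy=4.910 → t=0.982, apex=1.205, x_land=172.107, impact vy=-4.910
  bounce: vy ← 0.67·4.910 = 3.290
Arc 6: start y=0.000, vy=3.290 → t=0.658, apex=0.541, x_land=181.225, impact vy=-3.290
  bounce: vy ← 0.67·3.290 = 2.204

1 4.518 29.683 62.613
2 3.265 13.325 107.864
3 2.187 5.981 138.183
4 1.466 2.685 158.497
5 0.982 1.205 172.107
6 0.658 0.541 181.225
final: 181.225 2.204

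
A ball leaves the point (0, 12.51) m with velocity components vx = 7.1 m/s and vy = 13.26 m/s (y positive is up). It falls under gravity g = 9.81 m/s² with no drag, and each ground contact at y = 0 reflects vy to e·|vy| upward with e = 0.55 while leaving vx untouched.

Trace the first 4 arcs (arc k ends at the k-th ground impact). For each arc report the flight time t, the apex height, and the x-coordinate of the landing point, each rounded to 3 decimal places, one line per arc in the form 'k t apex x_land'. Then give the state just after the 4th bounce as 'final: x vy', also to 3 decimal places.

Arc 1: start y=12.510, vy=13.260 → t=3.444, apex=21.472, x_land=24.452, impact vy=-20.525
  bounce: vy ← 0.55·20.525 = 11.289
Arc 2: start y=0.000, vy=11.289 → t=2.301, apex=6.495, x_land=40.792, impact vy=-11.289
  bounce: vy ← 0.55·11.289 = 6.209
Arc 3: start y=0.000, vy=6.209 → t=1.266, apex=1.965, x_land=49.780, impact vy=-6.209
  bounce: vy ← 0.55·6.209 = 3.415
Arc 4: start y=0.000, vy=3.415 → t=0.696, apex=0.594, x_land=54.723, impact vy=-3.415
  bounce: vy ← 0.55·3.415 = 1.878

1 3.444 21.472 24.452
2 2.301 6.495 40.792
3 1.266 1.965 49.780
4 0.696 0.594 54.723
final: 54.723 1.878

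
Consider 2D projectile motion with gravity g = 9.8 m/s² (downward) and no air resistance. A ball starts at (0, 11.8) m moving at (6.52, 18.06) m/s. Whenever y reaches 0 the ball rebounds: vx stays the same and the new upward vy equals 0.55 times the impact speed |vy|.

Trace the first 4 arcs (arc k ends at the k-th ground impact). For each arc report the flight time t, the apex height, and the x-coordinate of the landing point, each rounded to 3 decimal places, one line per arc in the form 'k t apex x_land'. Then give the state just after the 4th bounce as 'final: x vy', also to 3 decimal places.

Arc 1: start y=11.800, vy=18.060 → t=4.252, apex=28.441, x_land=27.723, impact vy=-23.610
  bounce: vy ← 0.55·23.610 = 12.986
Arc 2: start y=0.000, vy=12.986 → t=2.650, apex=8.603, x_land=45.002, impact vy=-12.986
  bounce: vy ← 0.55·12.986 = 7.142
Arc 3: start y=0.000, vy=7.142 → t=1.458, apex=2.603, x_land=54.506, impact vy=-7.142
  bounce: vy ← 0.55·7.142 = 3.928
Arc 4: start y=0.000, vy=3.928 → t=0.802, apex=0.787, x_land=59.733, impact vy=-3.928
  bounce: vy ← 0.55·3.928 = 2.160

1 4.252 28.441 27.723
2 2.650 8.603 45.002
3 1.458 2.603 54.506
4 0.802 0.787 59.733
final: 59.733 2.160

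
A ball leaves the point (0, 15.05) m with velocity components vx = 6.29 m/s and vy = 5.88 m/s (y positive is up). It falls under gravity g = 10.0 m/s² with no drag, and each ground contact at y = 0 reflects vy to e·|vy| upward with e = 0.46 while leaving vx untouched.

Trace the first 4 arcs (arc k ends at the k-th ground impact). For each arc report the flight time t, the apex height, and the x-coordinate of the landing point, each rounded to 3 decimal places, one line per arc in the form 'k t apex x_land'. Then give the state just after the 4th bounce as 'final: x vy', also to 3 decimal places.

Arc 1: start y=15.050, vy=5.880 → t=2.420, apex=16.779, x_land=15.221, impact vy=-18.319
  bounce: vy ← 0.46·18.319 = 8.427
Arc 2: start y=0.000, vy=8.427 → t=1.685, apex=3.550, x_land=25.822, impact vy=-8.427
  bounce: vy ← 0.46·8.427 = 3.876
Arc 3: start y=0.000, vy=3.876 → t=0.775, apex=0.751, x_land=30.698, impact vy=-3.876
  bounce: vy ← 0.46·3.876 = 1.783
Arc 4: start y=0.000, vy=1.783 → t=0.357, apex=0.159, x_land=32.941, impact vy=-1.783
  bounce: vy ← 0.46·1.783 = 0.820

1 2.420 16.779 15.221
2 1.685 3.550 25.822
3 0.775 0.751 30.698
4 0.357 0.159 32.941
final: 32.941 0.820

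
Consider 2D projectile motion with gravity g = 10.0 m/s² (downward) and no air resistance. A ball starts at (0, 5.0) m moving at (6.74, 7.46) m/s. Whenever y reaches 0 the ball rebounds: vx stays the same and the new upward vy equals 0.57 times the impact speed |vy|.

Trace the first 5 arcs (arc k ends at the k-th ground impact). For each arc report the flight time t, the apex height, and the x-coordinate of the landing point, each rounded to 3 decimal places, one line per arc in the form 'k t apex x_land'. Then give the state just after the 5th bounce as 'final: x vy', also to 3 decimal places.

1 1.994 7.783 13.437
2 1.422 2.529 23.023
3 0.811 0.822 28.487
4 0.462 0.267 31.602
5 0.263 0.087 33.377
final: 33.377 0.751

Arc 1: start y=5.000, vy=7.460 → t=1.994, apex=7.783, x_land=13.437, impact vy=-12.476
  bounce: vy ← 0.57·12.476 = 7.111
Arc 2: start y=0.000, vy=7.111 → t=1.422, apex=2.529, x_land=23.023, impact vy=-7.111
  bounce: vy ← 0.57·7.111 = 4.053
Arc 3: start y=0.000, vy=4.053 → t=0.811, apex=0.822, x_land=28.487, impact vy=-4.053
  bounce: vy ← 0.57·4.053 = 2.310
Arc 4: start y=0.000, vy=2.310 → t=0.462, apex=0.267, x_land=31.602, impact vy=-2.310
  bounce: vy ← 0.57·2.310 = 1.317
Arc 5: start y=0.000, vy=1.317 → t=0.263, apex=0.087, x_land=33.377, impact vy=-1.317
  bounce: vy ← 0.57·1.317 = 0.751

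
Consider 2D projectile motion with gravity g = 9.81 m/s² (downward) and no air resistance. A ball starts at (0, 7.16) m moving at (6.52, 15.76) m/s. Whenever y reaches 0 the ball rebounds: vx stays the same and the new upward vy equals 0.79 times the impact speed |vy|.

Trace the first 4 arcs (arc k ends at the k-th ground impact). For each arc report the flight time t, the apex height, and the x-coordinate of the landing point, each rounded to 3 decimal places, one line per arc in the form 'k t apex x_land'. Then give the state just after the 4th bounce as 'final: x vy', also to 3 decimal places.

1 3.617 19.819 23.581
2 3.176 12.369 44.288
3 2.509 7.720 60.647
4 1.982 4.818 73.571
final: 73.571 7.681

Arc 1: start y=7.160, vy=15.760 → t=3.617, apex=19.819, x_land=23.581, impact vy=-19.719
  bounce: vy ← 0.79·19.719 = 15.578
Arc 2: start y=0.000, vy=15.578 → t=3.176, apex=12.369, x_land=44.288, impact vy=-15.578
  bounce: vy ← 0.79·15.578 = 12.307
Arc 3: start y=0.000, vy=12.307 → t=2.509, apex=7.720, x_land=60.647, impact vy=-12.307
  bounce: vy ← 0.79·12.307 = 9.722
Arc 4: start y=0.000, vy=9.722 → t=1.982, apex=4.818, x_land=73.571, impact vy=-9.722
  bounce: vy ← 0.79·9.722 = 7.681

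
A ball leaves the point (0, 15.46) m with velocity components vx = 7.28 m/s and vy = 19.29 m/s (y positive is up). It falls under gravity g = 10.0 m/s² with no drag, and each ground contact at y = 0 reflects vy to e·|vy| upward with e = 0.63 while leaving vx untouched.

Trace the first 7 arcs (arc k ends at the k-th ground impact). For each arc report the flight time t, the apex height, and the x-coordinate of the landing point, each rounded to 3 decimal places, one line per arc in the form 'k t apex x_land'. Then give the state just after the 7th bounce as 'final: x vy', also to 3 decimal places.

Arc 1: start y=15.460, vy=19.290 → t=4.539, apex=34.065, x_land=33.045, impact vy=-26.102
  bounce: vy ← 0.63·26.102 = 16.444
Arc 2: start y=0.000, vy=16.444 → t=3.289, apex=13.520, x_land=56.988, impact vy=-16.444
  bounce: vy ← 0.63·16.444 = 10.360
Arc 3: start y=0.000, vy=10.360 → t=2.072, apex=5.366, x_land=72.072, impact vy=-10.360
  bounce: vy ← 0.63·10.360 = 6.527
Arc 4: start y=0.000, vy=6.527 → t=1.305, apex=2.130, x_land=81.575, impact vy=-6.527
  bounce: vy ← 0.63·6.527 = 4.112
Arc 5: start y=0.000, vy=4.112 → t=0.822, apex=0.845, x_land=87.561, impact vy=-4.112
  bounce: vy ← 0.63·4.112 = 2.590
Arc 6: start y=0.000, vy=2.590 → t=0.518, apex=0.336, x_land=91.333, impact vy=-2.590
  bounce: vy ← 0.63·2.590 = 1.632
Arc 7: start y=0.000, vy=1.632 → t=0.326, apex=0.133, x_land=93.709, impact vy=-1.632
  bounce: vy ← 0.63·1.632 = 1.028

1 4.539 34.065 33.045
2 3.289 13.520 56.988
3 2.072 5.366 72.072
4 1.305 2.130 81.575
5 0.822 0.845 87.561
6 0.518 0.336 91.333
7 0.326 0.133 93.709
final: 93.709 1.028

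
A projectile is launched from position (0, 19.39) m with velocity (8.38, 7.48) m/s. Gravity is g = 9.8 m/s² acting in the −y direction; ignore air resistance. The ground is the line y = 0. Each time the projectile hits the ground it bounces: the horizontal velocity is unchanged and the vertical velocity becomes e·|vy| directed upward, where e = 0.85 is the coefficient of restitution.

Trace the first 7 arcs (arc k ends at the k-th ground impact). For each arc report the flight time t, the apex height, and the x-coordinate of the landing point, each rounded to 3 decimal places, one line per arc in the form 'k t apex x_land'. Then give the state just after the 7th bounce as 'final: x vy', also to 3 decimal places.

1 2.894 22.245 24.251
2 3.622 16.072 54.605
3 3.079 11.612 80.405
4 2.617 8.390 102.335
5 2.224 6.061 120.976
6 1.891 4.379 136.821
7 1.607 3.164 150.289
final: 150.289 6.694

Arc 1: start y=19.390, vy=7.480 → t=2.894, apex=22.245, x_land=24.251, impact vy=-20.880
  bounce: vy ← 0.85·20.880 = 17.748
Arc 2: start y=0.000, vy=17.748 → t=3.622, apex=16.072, x_land=54.605, impact vy=-17.748
  bounce: vy ← 0.85·17.748 = 15.086
Arc 3: start y=0.000, vy=15.086 → t=3.079, apex=11.612, x_land=80.405, impact vy=-15.086
  bounce: vy ← 0.85·15.086 = 12.823
Arc 4: start y=0.000, vy=12.823 → t=2.617, apex=8.390, x_land=102.335, impact vy=-12.823
  bounce: vy ← 0.85·12.823 = 10.900
Arc 5: start y=0.000, vy=10.900 → t=2.224, apex=6.061, x_land=120.976, impact vy=-10.900
  bounce: vy ← 0.85·10.900 = 9.265
Arc 6: start y=0.000, vy=9.265 → t=1.891, apex=4.379, x_land=136.821, impact vy=-9.265
  bounce: vy ← 0.85·9.265 = 7.875
Arc 7: start y=0.000, vy=7.875 → t=1.607, apex=3.164, x_land=150.289, impact vy=-7.875
  bounce: vy ← 0.85·7.875 = 6.694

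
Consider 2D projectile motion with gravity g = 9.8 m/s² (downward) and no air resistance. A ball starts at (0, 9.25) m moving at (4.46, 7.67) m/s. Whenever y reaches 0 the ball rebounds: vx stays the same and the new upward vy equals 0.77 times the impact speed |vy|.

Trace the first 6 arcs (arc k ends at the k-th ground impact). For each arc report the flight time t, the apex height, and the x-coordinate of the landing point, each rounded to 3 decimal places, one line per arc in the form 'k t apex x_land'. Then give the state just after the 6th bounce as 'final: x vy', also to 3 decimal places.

1 2.364 12.251 10.543
2 2.435 7.264 21.403
3 1.875 4.307 29.766
4 1.444 2.553 36.205
5 1.112 1.514 41.164
6 0.856 0.898 44.981
final: 44.981 3.230

Arc 1: start y=9.250, vy=7.670 → t=2.364, apex=12.251, x_land=10.543, impact vy=-15.496
  bounce: vy ← 0.77·15.496 = 11.932
Arc 2: start y=0.000, vy=11.932 → t=2.435, apex=7.264, x_land=21.403, impact vy=-11.932
  bounce: vy ← 0.77·11.932 = 9.188
Arc 3: start y=0.000, vy=9.188 → t=1.875, apex=4.307, x_land=29.766, impact vy=-9.188
  bounce: vy ← 0.77·9.188 = 7.074
Arc 4: start y=0.000, vy=7.074 → t=1.444, apex=2.553, x_land=36.205, impact vy=-7.074
  bounce: vy ← 0.77·7.074 = 5.447
Arc 5: start y=0.000, vy=5.447 → t=1.112, apex=1.514, x_land=41.164, impact vy=-5.447
  bounce: vy ← 0.77·5.447 = 4.194
Arc 6: start y=0.000, vy=4.194 → t=0.856, apex=0.898, x_land=44.981, impact vy=-4.194
  bounce: vy ← 0.77·4.194 = 3.230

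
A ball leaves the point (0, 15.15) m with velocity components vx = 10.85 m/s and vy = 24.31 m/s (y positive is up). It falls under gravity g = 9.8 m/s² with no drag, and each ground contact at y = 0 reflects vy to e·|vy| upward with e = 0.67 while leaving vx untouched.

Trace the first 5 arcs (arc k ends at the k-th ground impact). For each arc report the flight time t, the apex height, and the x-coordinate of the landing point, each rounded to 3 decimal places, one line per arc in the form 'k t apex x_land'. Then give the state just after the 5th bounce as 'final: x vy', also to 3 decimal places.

Arc 1: start y=15.150, vy=24.310 → t=5.521, apex=45.302, x_land=59.905, impact vy=-29.798
  bounce: vy ← 0.67·29.798 = 19.965
Arc 2: start y=0.000, vy=19.965 → t=4.074, apex=20.336, x_land=104.113, impact vy=-19.965
  bounce: vy ← 0.67·19.965 = 13.376
Arc 3: start y=0.000, vy=13.376 → t=2.730, apex=9.129, x_land=133.731, impact vy=-13.376
  bounce: vy ← 0.67·13.376 = 8.962
Arc 4: start y=0.000, vy=8.962 → t=1.829, apex=4.098, x_land=153.576, impact vy=-8.962
  bounce: vy ← 0.67·8.962 = 6.005
Arc 5: start y=0.000, vy=6.005 → t=1.225, apex=1.840, x_land=166.872, impact vy=-6.005
  bounce: vy ← 0.67·6.005 = 4.023

1 5.521 45.302 59.905
2 4.074 20.336 104.113
3 2.730 9.129 133.731
4 1.829 4.098 153.576
5 1.225 1.840 166.872
final: 166.872 4.023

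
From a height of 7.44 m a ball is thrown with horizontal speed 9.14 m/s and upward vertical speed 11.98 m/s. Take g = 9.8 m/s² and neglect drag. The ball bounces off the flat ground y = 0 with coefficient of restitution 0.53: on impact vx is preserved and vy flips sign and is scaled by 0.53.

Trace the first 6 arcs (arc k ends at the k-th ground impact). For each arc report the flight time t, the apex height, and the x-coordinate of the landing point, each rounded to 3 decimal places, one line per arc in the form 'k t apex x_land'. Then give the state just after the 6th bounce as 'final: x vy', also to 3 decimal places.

Arc 1: start y=7.440, vy=11.980 → t=2.958, apex=14.762, x_land=27.038, impact vy=-17.010
  bounce: vy ← 0.53·17.010 = 9.015
Arc 2: start y=0.000, vy=9.015 → t=1.840, apex=4.147, x_land=43.854, impact vy=-9.015
  bounce: vy ← 0.53·9.015 = 4.778
Arc 3: start y=0.000, vy=4.778 → t=0.975, apex=1.165, x_land=52.767, impact vy=-4.778
  bounce: vy ← 0.53·4.778 = 2.532
Arc 4: start y=0.000, vy=2.532 → t=0.517, apex=0.327, x_land=57.491, impact vy=-2.532
  bounce: vy ← 0.53·2.532 = 1.342
Arc 5: start y=0.000, vy=1.342 → t=0.274, apex=0.092, x_land=59.994, impact vy=-1.342
  bounce: vy ← 0.53·1.342 = 0.711
Arc 6: start y=0.000, vy=0.711 → t=0.145, apex=0.026, x_land=61.321, impact vy=-0.711
  bounce: vy ← 0.53·0.711 = 0.377

1 2.958 14.762 27.038
2 1.840 4.147 43.854
3 0.975 1.165 52.767
4 0.517 0.327 57.491
5 0.274 0.092 59.994
6 0.145 0.026 61.321
final: 61.321 0.377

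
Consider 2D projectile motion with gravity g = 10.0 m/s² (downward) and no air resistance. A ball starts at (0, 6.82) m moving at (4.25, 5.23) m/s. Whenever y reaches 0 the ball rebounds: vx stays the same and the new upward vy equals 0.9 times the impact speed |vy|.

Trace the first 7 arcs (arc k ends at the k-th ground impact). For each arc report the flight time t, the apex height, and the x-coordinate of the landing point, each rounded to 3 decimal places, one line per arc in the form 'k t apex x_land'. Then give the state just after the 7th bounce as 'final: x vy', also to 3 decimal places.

1 1.803 8.188 7.661
2 2.303 6.632 17.451
3 2.073 5.372 26.261
4 1.866 4.351 34.191
5 1.679 3.525 41.327
6 1.511 2.855 47.750
7 1.360 2.312 53.530
final: 53.530 6.121

Arc 1: start y=6.820, vy=5.230 → t=1.803, apex=8.188, x_land=7.661, impact vy=-12.797
  bounce: vy ← 0.9·12.797 = 11.517
Arc 2: start y=0.000, vy=11.517 → t=2.303, apex=6.632, x_land=17.451, impact vy=-11.517
  bounce: vy ← 0.9·11.517 = 10.365
Arc 3: start y=0.000, vy=10.365 → t=2.073, apex=5.372, x_land=26.261, impact vy=-10.365
  bounce: vy ← 0.9·10.365 = 9.329
Arc 4: start y=0.000, vy=9.329 → t=1.866, apex=4.351, x_land=34.191, impact vy=-9.329
  bounce: vy ← 0.9·9.329 = 8.396
Arc 5: start y=0.000, vy=8.396 → t=1.679, apex=3.525, x_land=41.327, impact vy=-8.396
  bounce: vy ← 0.9·8.396 = 7.556
Arc 6: start y=0.000, vy=7.556 → t=1.511, apex=2.855, x_land=47.750, impact vy=-7.556
  bounce: vy ← 0.9·7.556 = 6.801
Arc 7: start y=0.000, vy=6.801 → t=1.360, apex=2.312, x_land=53.530, impact vy=-6.801
  bounce: vy ← 0.9·6.801 = 6.121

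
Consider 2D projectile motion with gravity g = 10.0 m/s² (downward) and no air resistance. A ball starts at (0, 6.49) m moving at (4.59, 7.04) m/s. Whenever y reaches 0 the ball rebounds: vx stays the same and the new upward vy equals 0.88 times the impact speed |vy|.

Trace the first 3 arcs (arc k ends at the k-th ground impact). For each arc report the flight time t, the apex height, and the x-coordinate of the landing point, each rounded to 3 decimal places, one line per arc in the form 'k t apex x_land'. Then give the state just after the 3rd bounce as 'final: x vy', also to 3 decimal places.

Arc 1: start y=6.490, vy=7.040 → t=2.043, apex=8.968, x_land=9.379, impact vy=-13.393
  bounce: vy ← 0.88·13.393 = 11.785
Arc 2: start y=0.000, vy=11.785 → t=2.357, apex=6.945, x_land=20.198, impact vy=-11.785
  bounce: vy ← 0.88·11.785 = 10.371
Arc 3: start y=0.000, vy=10.371 → t=2.074, apex=5.378, x_land=29.718, impact vy=-10.371
  bounce: vy ← 0.88·10.371 = 9.127

1 2.043 8.968 9.379
2 2.357 6.945 20.198
3 2.074 5.378 29.718
final: 29.718 9.127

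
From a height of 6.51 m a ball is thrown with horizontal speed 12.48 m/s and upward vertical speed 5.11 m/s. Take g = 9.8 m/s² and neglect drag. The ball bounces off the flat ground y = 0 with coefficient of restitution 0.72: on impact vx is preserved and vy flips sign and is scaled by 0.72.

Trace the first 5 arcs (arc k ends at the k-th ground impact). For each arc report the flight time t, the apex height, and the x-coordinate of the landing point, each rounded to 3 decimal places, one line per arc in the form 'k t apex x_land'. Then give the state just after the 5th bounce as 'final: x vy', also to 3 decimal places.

Arc 1: start y=6.510, vy=5.110 → t=1.787, apex=7.842, x_land=22.296, impact vy=-12.398
  bounce: vy ← 0.72·12.398 = 8.926
Arc 2: start y=0.000, vy=8.926 → t=1.822, apex=4.065, x_land=45.031, impact vy=-8.926
  bounce: vy ← 0.72·8.926 = 6.427
Arc 3: start y=0.000, vy=6.427 → t=1.312, apex=2.108, x_land=61.400, impact vy=-6.427
  bounce: vy ← 0.72·6.427 = 4.627
Arc 4: start y=0.000, vy=4.627 → t=0.944, apex=1.093, x_land=73.186, impact vy=-4.627
  bounce: vy ← 0.72·4.627 = 3.332
Arc 5: start y=0.000, vy=3.332 → t=0.680, apex=0.566, x_land=81.672, impact vy=-3.332
  bounce: vy ← 0.72·3.332 = 2.399

1 1.787 7.842 22.296
2 1.822 4.065 45.031
3 1.312 2.108 61.400
4 0.944 1.093 73.186
5 0.680 0.566 81.672
final: 81.672 2.399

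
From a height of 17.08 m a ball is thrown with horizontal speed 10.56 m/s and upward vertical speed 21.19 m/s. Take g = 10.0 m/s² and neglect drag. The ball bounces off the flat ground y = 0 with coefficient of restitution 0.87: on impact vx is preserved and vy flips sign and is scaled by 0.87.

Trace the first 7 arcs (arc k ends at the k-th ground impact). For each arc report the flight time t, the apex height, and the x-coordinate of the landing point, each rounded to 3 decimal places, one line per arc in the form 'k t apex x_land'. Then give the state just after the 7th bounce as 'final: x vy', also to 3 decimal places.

Arc 1: start y=17.080, vy=21.190 → t=4.931, apex=39.531, x_land=52.069, impact vy=-28.118
  bounce: vy ← 0.87·28.118 = 24.463
Arc 2: start y=0.000, vy=24.463 → t=4.893, apex=29.921, x_land=103.734, impact vy=-24.463
  bounce: vy ← 0.87·24.463 = 21.282
Arc 3: start y=0.000, vy=21.282 → t=4.256, apex=22.647, x_land=148.683, impact vy=-21.282
  bounce: vy ← 0.87·21.282 = 18.516
Arc 4: start y=0.000, vy=18.516 → t=3.703, apex=17.142, x_land=187.788, impact vy=-18.516
  bounce: vy ← 0.87·18.516 = 16.109
Arc 5: start y=0.000, vy=16.109 → t=3.222, apex=12.974, x_land=221.809, impact vy=-16.109
  bounce: vy ← 0.87·16.109 = 14.015
Arc 6: start y=0.000, vy=14.015 → t=2.803, apex=9.820, x_land=251.408, impact vy=-14.015
  bounce: vy ← 0.87·14.015 = 12.193
Arc 7: start y=0.000, vy=12.193 → t=2.439, apex=7.433, x_land=277.159, impact vy=-12.193
  bounce: vy ← 0.87·12.193 = 10.608

1 4.931 39.531 52.069
2 4.893 29.921 103.734
3 4.256 22.647 148.683
4 3.703 17.142 187.788
5 3.222 12.974 221.809
6 2.803 9.820 251.408
7 2.439 7.433 277.159
final: 277.159 10.608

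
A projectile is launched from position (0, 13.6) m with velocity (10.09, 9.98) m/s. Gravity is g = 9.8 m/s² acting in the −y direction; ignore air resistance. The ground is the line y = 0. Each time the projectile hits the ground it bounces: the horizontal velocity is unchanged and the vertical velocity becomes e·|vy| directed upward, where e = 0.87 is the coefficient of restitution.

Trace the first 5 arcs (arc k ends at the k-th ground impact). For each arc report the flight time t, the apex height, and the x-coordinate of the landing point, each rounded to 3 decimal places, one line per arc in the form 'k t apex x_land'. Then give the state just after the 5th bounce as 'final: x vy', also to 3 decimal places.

1 2.971 18.682 29.977
2 3.397 14.140 64.258
3 2.956 10.703 94.082
4 2.572 8.101 120.029
5 2.237 6.132 142.603
final: 142.603 9.537

Arc 1: start y=13.600, vy=9.980 → t=2.971, apex=18.682, x_land=29.977, impact vy=-19.135
  bounce: vy ← 0.87·19.135 = 16.648
Arc 2: start y=0.000, vy=16.648 → t=3.397, apex=14.140, x_land=64.258, impact vy=-16.648
  bounce: vy ← 0.87·16.648 = 14.484
Arc 3: start y=0.000, vy=14.484 → t=2.956, apex=10.703, x_land=94.082, impact vy=-14.484
  bounce: vy ← 0.87·14.484 = 12.601
Arc 4: start y=0.000, vy=12.601 → t=2.572, apex=8.101, x_land=120.029, impact vy=-12.601
  bounce: vy ← 0.87·12.601 = 10.963
Arc 5: start y=0.000, vy=10.963 → t=2.237, apex=6.132, x_land=142.603, impact vy=-10.963
  bounce: vy ← 0.87·10.963 = 9.537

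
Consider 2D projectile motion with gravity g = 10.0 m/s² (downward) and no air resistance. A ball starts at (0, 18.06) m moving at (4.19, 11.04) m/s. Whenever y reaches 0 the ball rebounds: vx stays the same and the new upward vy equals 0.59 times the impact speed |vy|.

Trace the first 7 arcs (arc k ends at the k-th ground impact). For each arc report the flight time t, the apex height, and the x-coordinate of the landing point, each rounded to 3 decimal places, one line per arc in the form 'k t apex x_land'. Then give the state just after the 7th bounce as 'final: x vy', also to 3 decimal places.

Arc 1: start y=18.060, vy=11.040 → t=3.302, apex=24.154, x_land=13.835, impact vy=-21.979
  bounce: vy ← 0.59·21.979 = 12.968
Arc 2: start y=0.000, vy=12.968 → t=2.594, apex=8.408, x_land=24.702, impact vy=-12.968
  bounce: vy ← 0.59·12.968 = 7.651
Arc 3: start y=0.000, vy=7.651 → t=1.530, apex=2.927, x_land=31.113, impact vy=-7.651
  bounce: vy ← 0.59·7.651 = 4.514
Arc 4: start y=0.000, vy=4.514 → t=0.903, apex=1.019, x_land=34.896, impact vy=-4.514
  bounce: vy ← 0.59·4.514 = 2.663
Arc 5: start y=0.000, vy=2.663 → t=0.533, apex=0.355, x_land=37.128, impact vy=-2.663
  bounce: vy ← 0.59·2.663 = 1.571
Arc 6: start y=0.000, vy=1.571 → t=0.314, apex=0.123, x_land=38.445, impact vy=-1.571
  bounce: vy ← 0.59·1.571 = 0.927
Arc 7: start y=0.000, vy=0.927 → t=0.185, apex=0.043, x_land=39.222, impact vy=-0.927
  bounce: vy ← 0.59·0.927 = 0.547

1 3.302 24.154 13.835
2 2.594 8.408 24.702
3 1.530 2.927 31.113
4 0.903 1.019 34.896
5 0.533 0.355 37.128
6 0.314 0.123 38.445
7 0.185 0.043 39.222
final: 39.222 0.547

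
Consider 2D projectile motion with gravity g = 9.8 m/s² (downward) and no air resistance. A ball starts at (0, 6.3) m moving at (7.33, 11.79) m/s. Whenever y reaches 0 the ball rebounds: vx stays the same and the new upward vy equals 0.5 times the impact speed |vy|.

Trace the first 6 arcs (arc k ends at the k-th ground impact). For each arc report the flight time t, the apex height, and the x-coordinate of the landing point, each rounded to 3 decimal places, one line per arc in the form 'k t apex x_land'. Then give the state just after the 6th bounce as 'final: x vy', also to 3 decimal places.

1 2.856 13.392 20.936
2 1.653 3.348 33.054
3 0.827 0.837 39.113
4 0.413 0.209 42.143
5 0.207 0.052 43.658
6 0.103 0.013 44.415
final: 44.415 0.253

Arc 1: start y=6.300, vy=11.790 → t=2.856, apex=13.392, x_land=20.936, impact vy=-16.201
  bounce: vy ← 0.5·16.201 = 8.101
Arc 2: start y=0.000, vy=8.101 → t=1.653, apex=3.348, x_land=33.054, impact vy=-8.101
  bounce: vy ← 0.5·8.101 = 4.050
Arc 3: start y=0.000, vy=4.050 → t=0.827, apex=0.837, x_land=39.113, impact vy=-4.050
  bounce: vy ← 0.5·4.050 = 2.025
Arc 4: start y=0.000, vy=2.025 → t=0.413, apex=0.209, x_land=42.143, impact vy=-2.025
  bounce: vy ← 0.5·2.025 = 1.013
Arc 5: start y=0.000, vy=1.013 → t=0.207, apex=0.052, x_land=43.658, impact vy=-1.013
  bounce: vy ← 0.5·1.013 = 0.506
Arc 6: start y=0.000, vy=0.506 → t=0.103, apex=0.013, x_land=44.415, impact vy=-0.506
  bounce: vy ← 0.5·0.506 = 0.253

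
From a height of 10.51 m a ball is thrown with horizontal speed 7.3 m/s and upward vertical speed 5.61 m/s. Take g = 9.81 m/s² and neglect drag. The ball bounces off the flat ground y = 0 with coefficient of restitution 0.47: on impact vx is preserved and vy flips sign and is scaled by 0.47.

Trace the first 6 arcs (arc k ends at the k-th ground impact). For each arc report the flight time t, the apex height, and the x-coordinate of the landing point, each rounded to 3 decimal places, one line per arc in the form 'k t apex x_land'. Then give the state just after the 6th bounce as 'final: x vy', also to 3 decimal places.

Arc 1: start y=10.510, vy=5.610 → t=2.143, apex=12.114, x_land=15.647, impact vy=-15.417
  bounce: vy ← 0.47·15.417 = 7.246
Arc 2: start y=0.000, vy=7.246 → t=1.477, apex=2.676, x_land=26.431, impact vy=-7.246
  bounce: vy ← 0.47·7.246 = 3.406
Arc 3: start y=0.000, vy=3.406 → t=0.694, apex=0.591, x_land=31.499, impact vy=-3.406
  bounce: vy ← 0.47·3.406 = 1.601
Arc 4: start y=0.000, vy=1.601 → t=0.326, apex=0.131, x_land=33.881, impact vy=-1.601
  bounce: vy ← 0.47·1.601 = 0.752
Arc 5: start y=0.000, vy=0.752 → t=0.153, apex=0.029, x_land=35.001, impact vy=-0.752
  bounce: vy ← 0.47·0.752 = 0.354
Arc 6: start y=0.000, vy=0.354 → t=0.072, apex=0.006, x_land=35.527, impact vy=-0.354
  bounce: vy ← 0.47·0.354 = 0.166

1 2.143 12.114 15.647
2 1.477 2.676 26.431
3 0.694 0.591 31.499
4 0.326 0.131 33.881
5 0.153 0.029 35.001
6 0.072 0.006 35.527
final: 35.527 0.166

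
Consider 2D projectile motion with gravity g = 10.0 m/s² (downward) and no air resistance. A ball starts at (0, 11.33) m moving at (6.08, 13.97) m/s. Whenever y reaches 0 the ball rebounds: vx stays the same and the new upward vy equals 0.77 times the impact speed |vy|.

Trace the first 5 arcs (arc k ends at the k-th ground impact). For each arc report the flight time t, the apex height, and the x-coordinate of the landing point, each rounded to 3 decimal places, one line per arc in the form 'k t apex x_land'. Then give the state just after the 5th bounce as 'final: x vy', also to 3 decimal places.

1 3.451 21.088 20.980
2 3.163 12.503 40.209
3 2.435 7.413 55.016
4 1.875 4.395 66.416
5 1.444 2.606 75.195
final: 75.195 5.559

Arc 1: start y=11.330, vy=13.970 → t=3.451, apex=21.088, x_land=20.980, impact vy=-20.537
  bounce: vy ← 0.77·20.537 = 15.813
Arc 2: start y=0.000, vy=15.813 → t=3.163, apex=12.503, x_land=40.209, impact vy=-15.813
  bounce: vy ← 0.77·15.813 = 12.176
Arc 3: start y=0.000, vy=12.176 → t=2.435, apex=7.413, x_land=55.016, impact vy=-12.176
  bounce: vy ← 0.77·12.176 = 9.376
Arc 4: start y=0.000, vy=9.376 → t=1.875, apex=4.395, x_land=66.416, impact vy=-9.376
  bounce: vy ← 0.77·9.376 = 7.219
Arc 5: start y=0.000, vy=7.219 → t=1.444, apex=2.606, x_land=75.195, impact vy=-7.219
  bounce: vy ← 0.77·7.219 = 5.559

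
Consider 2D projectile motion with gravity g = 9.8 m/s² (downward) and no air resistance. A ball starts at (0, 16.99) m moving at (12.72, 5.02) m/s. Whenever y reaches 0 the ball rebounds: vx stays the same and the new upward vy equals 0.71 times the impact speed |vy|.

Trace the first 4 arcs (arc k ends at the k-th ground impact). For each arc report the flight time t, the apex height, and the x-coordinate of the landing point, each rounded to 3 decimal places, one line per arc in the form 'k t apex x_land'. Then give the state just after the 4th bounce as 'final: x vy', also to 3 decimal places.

1 2.443 18.276 31.081
2 2.742 9.213 65.964
3 1.947 4.644 90.731
4 1.382 2.341 108.316
final: 108.316 4.809

Arc 1: start y=16.990, vy=5.020 → t=2.443, apex=18.276, x_land=31.081, impact vy=-18.926
  bounce: vy ← 0.71·18.926 = 13.438
Arc 2: start y=0.000, vy=13.438 → t=2.742, apex=9.213, x_land=65.964, impact vy=-13.438
  bounce: vy ← 0.71·13.438 = 9.541
Arc 3: start y=0.000, vy=9.541 → t=1.947, apex=4.644, x_land=90.731, impact vy=-9.541
  bounce: vy ← 0.71·9.541 = 6.774
Arc 4: start y=0.000, vy=6.774 → t=1.382, apex=2.341, x_land=108.316, impact vy=-6.774
  bounce: vy ← 0.71·6.774 = 4.809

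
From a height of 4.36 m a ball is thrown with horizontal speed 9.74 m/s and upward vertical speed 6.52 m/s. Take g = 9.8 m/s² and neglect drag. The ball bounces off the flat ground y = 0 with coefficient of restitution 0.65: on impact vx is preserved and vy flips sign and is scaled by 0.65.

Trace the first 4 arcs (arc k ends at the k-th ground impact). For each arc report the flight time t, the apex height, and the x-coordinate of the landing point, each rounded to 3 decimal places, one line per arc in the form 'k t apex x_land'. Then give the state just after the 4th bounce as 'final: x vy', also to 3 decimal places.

Arc 1: start y=4.360, vy=6.520 → t=1.820, apex=6.529, x_land=17.723, impact vy=-11.312
  bounce: vy ← 0.65·11.312 = 7.353
Arc 2: start y=0.000, vy=7.353 → t=1.501, apex=2.758, x_land=32.339, impact vy=-7.353
  bounce: vy ← 0.65·7.353 = 4.779
Arc 3: start y=0.000, vy=4.779 → t=0.975, apex=1.165, x_land=41.839, impact vy=-4.779
  bounce: vy ← 0.65·4.779 = 3.107
Arc 4: start y=0.000, vy=3.107 → t=0.634, apex=0.492, x_land=48.014, impact vy=-3.107
  bounce: vy ← 0.65·3.107 = 2.019

1 1.820 6.529 17.723
2 1.501 2.758 32.339
3 0.975 1.165 41.839
4 0.634 0.492 48.014
final: 48.014 2.019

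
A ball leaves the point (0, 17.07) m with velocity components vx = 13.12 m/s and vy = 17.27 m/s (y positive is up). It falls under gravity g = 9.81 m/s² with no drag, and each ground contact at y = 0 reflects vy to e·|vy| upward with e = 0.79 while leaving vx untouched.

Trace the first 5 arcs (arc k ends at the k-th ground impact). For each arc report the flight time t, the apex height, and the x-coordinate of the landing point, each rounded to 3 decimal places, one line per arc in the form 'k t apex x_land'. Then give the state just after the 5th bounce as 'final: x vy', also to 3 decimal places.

Arc 1: start y=17.070, vy=17.270 → t=4.325, apex=32.271, x_land=56.750, impact vy=-25.163
  bounce: vy ← 0.79·25.163 = 19.879
Arc 2: start y=0.000, vy=19.879 → t=4.053, apex=20.141, x_land=109.922, impact vy=-19.879
  bounce: vy ← 0.79·19.879 = 15.704
Arc 3: start y=0.000, vy=15.704 → t=3.202, apex=12.570, x_land=151.927, impact vy=-15.704
  bounce: vy ← 0.79·15.704 = 12.406
Arc 4: start y=0.000, vy=12.406 → t=2.529, apex=7.845, x_land=185.112, impact vy=-12.406
  bounce: vy ← 0.79·12.406 = 9.801
Arc 5: start y=0.000, vy=9.801 → t=1.998, apex=4.896, x_land=211.328, impact vy=-9.801
  bounce: vy ← 0.79·9.801 = 7.743

1 4.325 32.271 56.750
2 4.053 20.141 109.922
3 3.202 12.570 151.927
4 2.529 7.845 185.112
5 1.998 4.896 211.328
final: 211.328 7.743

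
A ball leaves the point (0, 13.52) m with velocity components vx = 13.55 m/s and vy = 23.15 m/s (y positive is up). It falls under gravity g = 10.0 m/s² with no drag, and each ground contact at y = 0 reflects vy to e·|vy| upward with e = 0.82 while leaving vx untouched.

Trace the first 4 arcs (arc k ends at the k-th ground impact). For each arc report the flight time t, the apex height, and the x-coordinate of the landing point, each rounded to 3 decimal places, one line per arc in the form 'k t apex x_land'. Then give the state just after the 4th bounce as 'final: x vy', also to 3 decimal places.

Arc 1: start y=13.520, vy=23.150 → t=5.155, apex=40.316, x_land=69.845, impact vy=-28.396
  bounce: vy ← 0.82·28.396 = 23.285
Arc 2: start y=0.000, vy=23.285 → t=4.657, apex=27.109, x_land=132.946, impact vy=-23.285
  bounce: vy ← 0.82·23.285 = 19.093
Arc 3: start y=0.000, vy=19.093 → t=3.819, apex=18.228, x_land=184.689, impact vy=-19.093
  bounce: vy ← 0.82·19.093 = 15.657
Arc 4: start y=0.000, vy=15.657 → t=3.131, apex=12.256, x_land=227.118, impact vy=-15.657
  bounce: vy ← 0.82·15.657 = 12.838

1 5.155 40.316 69.845
2 4.657 27.109 132.946
3 3.819 18.228 184.689
4 3.131 12.256 227.118
final: 227.118 12.838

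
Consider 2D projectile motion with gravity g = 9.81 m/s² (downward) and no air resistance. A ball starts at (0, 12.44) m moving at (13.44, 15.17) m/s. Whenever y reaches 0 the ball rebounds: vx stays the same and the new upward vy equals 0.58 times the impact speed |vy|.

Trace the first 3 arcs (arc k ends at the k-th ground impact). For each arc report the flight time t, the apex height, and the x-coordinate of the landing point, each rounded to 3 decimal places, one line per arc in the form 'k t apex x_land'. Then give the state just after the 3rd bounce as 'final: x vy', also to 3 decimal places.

1 3.766 24.169 50.617
2 2.575 8.131 85.225
3 1.493 2.735 105.297
final: 105.297 4.249

Arc 1: start y=12.440, vy=15.170 → t=3.766, apex=24.169, x_land=50.617, impact vy=-21.776
  bounce: vy ← 0.58·21.776 = 12.630
Arc 2: start y=0.000, vy=12.630 → t=2.575, apex=8.131, x_land=85.225, impact vy=-12.630
  bounce: vy ← 0.58·12.630 = 7.326
Arc 3: start y=0.000, vy=7.326 → t=1.493, apex=2.735, x_land=105.297, impact vy=-7.326
  bounce: vy ← 0.58·7.326 = 4.249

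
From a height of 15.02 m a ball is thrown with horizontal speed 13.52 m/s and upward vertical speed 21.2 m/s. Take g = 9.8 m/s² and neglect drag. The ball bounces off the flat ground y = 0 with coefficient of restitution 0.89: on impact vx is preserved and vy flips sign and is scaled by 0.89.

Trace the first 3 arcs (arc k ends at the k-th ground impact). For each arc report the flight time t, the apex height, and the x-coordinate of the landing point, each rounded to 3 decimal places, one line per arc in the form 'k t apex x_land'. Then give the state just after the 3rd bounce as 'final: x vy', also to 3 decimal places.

1 4.946 37.951 66.873
2 4.954 30.061 133.848
3 4.409 23.811 193.455
final: 193.455 19.227

Arc 1: start y=15.020, vy=21.200 → t=4.946, apex=37.951, x_land=66.873, impact vy=-27.273
  bounce: vy ← 0.89·27.273 = 24.273
Arc 2: start y=0.000, vy=24.273 → t=4.954, apex=30.061, x_land=133.848, impact vy=-24.273
  bounce: vy ← 0.89·24.273 = 21.603
Arc 3: start y=0.000, vy=21.603 → t=4.409, apex=23.811, x_land=193.455, impact vy=-21.603
  bounce: vy ← 0.89·21.603 = 19.227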